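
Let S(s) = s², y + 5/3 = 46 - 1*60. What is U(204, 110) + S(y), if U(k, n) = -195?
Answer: 454/9 ≈ 50.444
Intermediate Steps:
y = -47/3 (y = -5/3 + (46 - 1*60) = -5/3 + (46 - 60) = -5/3 - 14 = -47/3 ≈ -15.667)
U(204, 110) + S(y) = -195 + (-47/3)² = -195 + 2209/9 = 454/9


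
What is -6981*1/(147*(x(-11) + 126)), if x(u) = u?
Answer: -2327/5635 ≈ -0.41295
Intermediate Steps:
-6981*1/(147*(x(-11) + 126)) = -6981*1/(147*(-11 + 126)) = -6981/(115*147) = -6981/16905 = -6981*1/16905 = -2327/5635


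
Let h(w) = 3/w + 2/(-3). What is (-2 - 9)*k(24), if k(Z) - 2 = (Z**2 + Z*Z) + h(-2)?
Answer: -76021/6 ≈ -12670.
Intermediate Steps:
h(w) = -2/3 + 3/w (h(w) = 3/w + 2*(-1/3) = 3/w - 2/3 = -2/3 + 3/w)
k(Z) = -1/6 + 2*Z**2 (k(Z) = 2 + ((Z**2 + Z*Z) + (-2/3 + 3/(-2))) = 2 + ((Z**2 + Z**2) + (-2/3 + 3*(-1/2))) = 2 + (2*Z**2 + (-2/3 - 3/2)) = 2 + (2*Z**2 - 13/6) = 2 + (-13/6 + 2*Z**2) = -1/6 + 2*Z**2)
(-2 - 9)*k(24) = (-2 - 9)*(-1/6 + 2*24**2) = -11*(-1/6 + 2*576) = -11*(-1/6 + 1152) = -11*6911/6 = -76021/6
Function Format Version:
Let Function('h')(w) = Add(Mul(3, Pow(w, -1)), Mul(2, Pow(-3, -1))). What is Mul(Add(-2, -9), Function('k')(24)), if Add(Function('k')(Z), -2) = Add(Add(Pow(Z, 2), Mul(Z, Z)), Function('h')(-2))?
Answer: Rational(-76021, 6) ≈ -12670.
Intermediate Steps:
Function('h')(w) = Add(Rational(-2, 3), Mul(3, Pow(w, -1))) (Function('h')(w) = Add(Mul(3, Pow(w, -1)), Mul(2, Rational(-1, 3))) = Add(Mul(3, Pow(w, -1)), Rational(-2, 3)) = Add(Rational(-2, 3), Mul(3, Pow(w, -1))))
Function('k')(Z) = Add(Rational(-1, 6), Mul(2, Pow(Z, 2))) (Function('k')(Z) = Add(2, Add(Add(Pow(Z, 2), Mul(Z, Z)), Add(Rational(-2, 3), Mul(3, Pow(-2, -1))))) = Add(2, Add(Add(Pow(Z, 2), Pow(Z, 2)), Add(Rational(-2, 3), Mul(3, Rational(-1, 2))))) = Add(2, Add(Mul(2, Pow(Z, 2)), Add(Rational(-2, 3), Rational(-3, 2)))) = Add(2, Add(Mul(2, Pow(Z, 2)), Rational(-13, 6))) = Add(2, Add(Rational(-13, 6), Mul(2, Pow(Z, 2)))) = Add(Rational(-1, 6), Mul(2, Pow(Z, 2))))
Mul(Add(-2, -9), Function('k')(24)) = Mul(Add(-2, -9), Add(Rational(-1, 6), Mul(2, Pow(24, 2)))) = Mul(-11, Add(Rational(-1, 6), Mul(2, 576))) = Mul(-11, Add(Rational(-1, 6), 1152)) = Mul(-11, Rational(6911, 6)) = Rational(-76021, 6)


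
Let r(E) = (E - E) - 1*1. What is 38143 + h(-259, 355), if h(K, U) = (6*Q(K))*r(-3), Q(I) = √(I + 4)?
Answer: 38143 - 6*I*√255 ≈ 38143.0 - 95.812*I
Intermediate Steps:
Q(I) = √(4 + I)
r(E) = -1 (r(E) = 0 - 1 = -1)
h(K, U) = -6*√(4 + K) (h(K, U) = (6*√(4 + K))*(-1) = -6*√(4 + K))
38143 + h(-259, 355) = 38143 - 6*√(4 - 259) = 38143 - 6*I*√255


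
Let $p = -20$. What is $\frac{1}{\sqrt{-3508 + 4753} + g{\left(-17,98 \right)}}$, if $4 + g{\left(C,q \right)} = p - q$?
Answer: $- \frac{122}{13639} - \frac{\sqrt{1245}}{13639} \approx -0.011532$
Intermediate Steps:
$g{\left(C,q \right)} = -24 - q$ ($g{\left(C,q \right)} = -4 - \left(20 + q\right) = -24 - q$)
$\frac{1}{\sqrt{-3508 + 4753} + g{\left(-17,98 \right)}} = \frac{1}{\sqrt{-3508 + 4753} - 122} = \frac{1}{\sqrt{1245} - 122} = \frac{1}{-122 + \sqrt{1245}}$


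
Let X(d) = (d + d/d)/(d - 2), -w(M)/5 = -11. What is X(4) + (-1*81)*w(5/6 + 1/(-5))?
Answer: -8905/2 ≈ -4452.5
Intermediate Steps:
w(M) = 55 (w(M) = -5*(-11) = 55)
X(d) = (1 + d)/(-2 + d) (X(d) = (d + 1)/(-2 + d) = (1 + d)/(-2 + d))
X(4) + (-1*81)*w(5/6 + 1/(-5)) = (1 + 4)/(-2 + 4) - 1*81*55 = 5/2 - 81*55 = (½)*5 - 4455 = 5/2 - 4455 = -8905/2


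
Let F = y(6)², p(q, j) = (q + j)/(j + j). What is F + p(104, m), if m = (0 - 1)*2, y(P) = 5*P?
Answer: 1749/2 ≈ 874.50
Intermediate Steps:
m = -2 (m = -1*2 = -2)
p(q, j) = (j + q)/(2*j) (p(q, j) = (j + q)/((2*j)) = (j + q)*(1/(2*j)) = (j + q)/(2*j))
F = 900 (F = (5*6)² = 30² = 900)
F + p(104, m) = 900 + (½)*(-2 + 104)/(-2) = 900 + (½)*(-½)*102 = 900 - 51/2 = 1749/2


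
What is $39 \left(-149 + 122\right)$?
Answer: $-1053$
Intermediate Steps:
$39 \left(-149 + 122\right) = 39 \left(-27\right) = -1053$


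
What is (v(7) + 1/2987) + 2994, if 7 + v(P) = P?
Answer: 8943079/2987 ≈ 2994.0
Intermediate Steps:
v(P) = -7 + P
(v(7) + 1/2987) + 2994 = ((-7 + 7) + 1/2987) + 2994 = (0 + 1/2987) + 2994 = 1/2987 + 2994 = 8943079/2987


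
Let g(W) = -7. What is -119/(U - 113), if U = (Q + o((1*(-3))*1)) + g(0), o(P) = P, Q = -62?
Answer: 119/185 ≈ 0.64324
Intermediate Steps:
U = -72 (U = (-62 + (1*(-3))*1) - 7 = (-62 - 3*1) - 7 = (-62 - 3) - 7 = -65 - 7 = -72)
-119/(U - 113) = -119/(-72 - 113) = -119/(-185) = -119*(-1/185) = 119/185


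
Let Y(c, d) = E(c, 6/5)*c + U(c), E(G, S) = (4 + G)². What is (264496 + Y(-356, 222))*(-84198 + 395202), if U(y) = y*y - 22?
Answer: -13596663828456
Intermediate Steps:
U(y) = -22 + y² (U(y) = y² - 22 = -22 + y²)
Y(c, d) = -22 + c² + c*(4 + c)² (Y(c, d) = (4 + c)²*c + (-22 + c²) = c*(4 + c)² + (-22 + c²) = -22 + c² + c*(4 + c)²)
(264496 + Y(-356, 222))*(-84198 + 395202) = (264496 + (-22 + (-356)² - 356*(4 - 356)²))*(-84198 + 395202) = (264496 + (-22 + 126736 - 356*(-352)²))*311004 = (264496 + (-22 + 126736 - 356*123904))*311004 = (264496 + (-22 + 126736 - 44109824))*311004 = (264496 - 43983110)*311004 = -43718614*311004 = -13596663828456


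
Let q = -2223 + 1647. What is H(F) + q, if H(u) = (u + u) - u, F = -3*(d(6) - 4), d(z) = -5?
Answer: -549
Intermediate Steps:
F = 27 (F = -3*(-5 - 4) = -3*(-9) = 27)
H(u) = u (H(u) = 2*u - u = u)
q = -576
H(F) + q = 27 - 576 = -549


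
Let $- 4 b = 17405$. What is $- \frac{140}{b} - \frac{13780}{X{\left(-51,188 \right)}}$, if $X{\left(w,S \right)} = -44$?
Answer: $\frac{11993277}{38291} \approx 313.21$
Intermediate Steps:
$b = - \frac{17405}{4}$ ($b = \left(- \frac{1}{4}\right) 17405 = - \frac{17405}{4} \approx -4351.3$)
$- \frac{140}{b} - \frac{13780}{X{\left(-51,188 \right)}} = - \frac{140}{- \frac{17405}{4}} - \frac{13780}{-44} = \left(-140\right) \left(- \frac{4}{17405}\right) - - \frac{3445}{11} = \frac{112}{3481} + \frac{3445}{11} = \frac{11993277}{38291}$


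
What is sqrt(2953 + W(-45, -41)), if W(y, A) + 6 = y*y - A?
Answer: 3*sqrt(557) ≈ 70.802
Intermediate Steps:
W(y, A) = -6 + y**2 - A (W(y, A) = -6 + (y*y - A) = -6 + (y**2 - A) = -6 + y**2 - A)
sqrt(2953 + W(-45, -41)) = sqrt(2953 + (-6 + (-45)**2 - 1*(-41))) = sqrt(2953 + (-6 + 2025 + 41)) = sqrt(2953 + 2060) = sqrt(5013) = 3*sqrt(557)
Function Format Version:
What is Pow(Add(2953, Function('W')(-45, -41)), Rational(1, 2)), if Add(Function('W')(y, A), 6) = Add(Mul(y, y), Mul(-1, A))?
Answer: Mul(3, Pow(557, Rational(1, 2))) ≈ 70.802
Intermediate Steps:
Function('W')(y, A) = Add(-6, Pow(y, 2), Mul(-1, A)) (Function('W')(y, A) = Add(-6, Add(Mul(y, y), Mul(-1, A))) = Add(-6, Add(Pow(y, 2), Mul(-1, A))) = Add(-6, Pow(y, 2), Mul(-1, A)))
Pow(Add(2953, Function('W')(-45, -41)), Rational(1, 2)) = Pow(Add(2953, Add(-6, Pow(-45, 2), Mul(-1, -41))), Rational(1, 2)) = Pow(Add(2953, Add(-6, 2025, 41)), Rational(1, 2)) = Pow(Add(2953, 2060), Rational(1, 2)) = Pow(5013, Rational(1, 2)) = Mul(3, Pow(557, Rational(1, 2)))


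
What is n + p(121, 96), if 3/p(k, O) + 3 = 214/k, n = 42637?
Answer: 6352550/149 ≈ 42635.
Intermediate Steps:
p(k, O) = 3/(-3 + 214/k)
n + p(121, 96) = 42637 - 3*121/(-214 + 3*121) = 42637 - 3*121/(-214 + 363) = 42637 - 3*121/149 = 42637 - 3*121*1/149 = 42637 - 363/149 = 6352550/149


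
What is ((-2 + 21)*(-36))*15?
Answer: -10260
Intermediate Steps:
((-2 + 21)*(-36))*15 = (19*(-36))*15 = -684*15 = -10260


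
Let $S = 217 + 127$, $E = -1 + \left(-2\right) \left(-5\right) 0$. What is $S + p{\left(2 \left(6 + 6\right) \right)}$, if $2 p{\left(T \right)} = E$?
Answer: $\frac{687}{2} \approx 343.5$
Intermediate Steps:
$E = -1$ ($E = -1 + 10 \cdot 0 = -1 + 0 = -1$)
$p{\left(T \right)} = - \frac{1}{2}$ ($p{\left(T \right)} = \frac{1}{2} \left(-1\right) = - \frac{1}{2}$)
$S = 344$
$S + p{\left(2 \left(6 + 6\right) \right)} = 344 - \frac{1}{2} = \frac{687}{2}$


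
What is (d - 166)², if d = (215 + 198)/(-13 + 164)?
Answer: 607770409/22801 ≈ 26655.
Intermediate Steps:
d = 413/151 ≈ 2.7351
(d - 166)² = (413/151 - 166)² = (-24653/151)² = 607770409/22801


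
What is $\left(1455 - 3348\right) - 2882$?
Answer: $-4775$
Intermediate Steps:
$\left(1455 - 3348\right) - 2882 = -1893 - 2882 = -4775$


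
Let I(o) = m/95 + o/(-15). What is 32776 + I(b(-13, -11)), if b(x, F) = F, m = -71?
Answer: 9341156/285 ≈ 32776.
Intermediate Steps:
I(o) = -71/95 - o/15 (I(o) = -71/95 + o/(-15) = -71*1/95 + o*(-1/15) = -71/95 - o/15)
32776 + I(b(-13, -11)) = 32776 + (-71/95 - 1/15*(-11)) = 32776 + (-71/95 + 11/15) = 32776 - 4/285 = 9341156/285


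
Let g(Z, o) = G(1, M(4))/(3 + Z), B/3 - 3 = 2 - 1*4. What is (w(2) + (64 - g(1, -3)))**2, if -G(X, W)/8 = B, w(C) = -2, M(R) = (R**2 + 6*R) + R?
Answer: 4624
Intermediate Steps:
B = 3 (B = 9 + 3*(2 - 1*4) = 9 + 3*(2 - 4) = 9 + 3*(-2) = 9 - 6 = 3)
M(R) = R**2 + 7*R
G(X, W) = -24 (G(X, W) = -8*3 = -24)
g(Z, o) = -24/(3 + Z)
(w(2) + (64 - g(1, -3)))**2 = (-2 + (64 - (-24)/(3 + 1)))**2 = (-2 + (64 - (-24)/4))**2 = (-2 + (64 - 1*(-6)))**2 = (-2 + (64 + 6))**2 = (-2 + 70)**2 = 68**2 = 4624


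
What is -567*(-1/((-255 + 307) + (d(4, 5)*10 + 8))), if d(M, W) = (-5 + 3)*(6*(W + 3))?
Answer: -63/100 ≈ -0.63000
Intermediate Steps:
d(M, W) = -36 - 12*W (d(M, W) = -12*(3 + W) = -2*(18 + 6*W) = -36 - 12*W)
-567*(-1/((-255 + 307) + (d(4, 5)*10 + 8))) = -567*(-1/((-255 + 307) + ((-36 - 12*5)*10 + 8))) = -567*(-1/(52 + ((-36 - 60)*10 + 8))) = -567*(-1/(52 + (-96*10 + 8))) = -567*(-1/(52 + (-960 + 8))) = -567*(-1/(52 - 952)) = -567/((-1*(-900))) = -567/900 = -567*1/900 = -63/100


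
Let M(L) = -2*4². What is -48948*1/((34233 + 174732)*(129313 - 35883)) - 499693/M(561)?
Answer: 1625967704708169/104125866400 ≈ 15615.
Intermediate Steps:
M(L) = -32 (M(L) = -2*16 = -32)
-48948*1/((34233 + 174732)*(129313 - 35883)) - 499693/M(561) = -48948*1/((34233 + 174732)*(129313 - 35883)) - 499693/(-32) = -48948/(93430*208965) - 499693*(-1/32) = -48948/19523599950 + 499693/32 = -48948*1/19523599950 + 499693/32 = -8158/3253933325 + 499693/32 = 1625967704708169/104125866400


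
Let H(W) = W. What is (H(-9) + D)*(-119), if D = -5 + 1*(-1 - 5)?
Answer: 2380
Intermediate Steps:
D = -11 (D = -5 + 1*(-6) = -5 - 6 = -11)
(H(-9) + D)*(-119) = (-9 - 11)*(-119) = -20*(-119) = 2380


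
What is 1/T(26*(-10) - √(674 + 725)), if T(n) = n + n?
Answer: -130/66201 + √1399/132402 ≈ -0.0016812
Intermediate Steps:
T(n) = 2*n
1/T(26*(-10) - √(674 + 725)) = 1/(2*(26*(-10) - √(674 + 725))) = 1/(2*(-260 - √1399)) = 1/(-520 - 2*√1399)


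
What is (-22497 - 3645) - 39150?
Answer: -65292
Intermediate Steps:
(-22497 - 3645) - 39150 = -26142 - 39150 = -65292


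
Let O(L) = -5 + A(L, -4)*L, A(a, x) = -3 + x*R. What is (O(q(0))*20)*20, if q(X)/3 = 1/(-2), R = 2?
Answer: 4600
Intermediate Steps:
q(X) = -3/2 (q(X) = 3/(-2) = 3*(-½) = -3/2)
A(a, x) = -3 + 2*x (A(a, x) = -3 + x*2 = -3 + 2*x)
O(L) = -5 - 11*L (O(L) = -5 + (-3 + 2*(-4))*L = -5 + (-3 - 8)*L = -5 - 11*L)
(O(q(0))*20)*20 = ((-5 - 11*(-3/2))*20)*20 = ((-5 + 33/2)*20)*20 = ((23/2)*20)*20 = 230*20 = 4600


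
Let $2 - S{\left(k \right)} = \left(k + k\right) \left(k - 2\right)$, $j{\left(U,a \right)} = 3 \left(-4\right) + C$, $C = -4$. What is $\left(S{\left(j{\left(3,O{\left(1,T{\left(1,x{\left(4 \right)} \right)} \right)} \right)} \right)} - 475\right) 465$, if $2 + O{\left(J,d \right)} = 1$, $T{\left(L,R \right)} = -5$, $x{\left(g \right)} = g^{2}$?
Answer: $-487785$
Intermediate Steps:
$O{\left(J,d \right)} = -1$ ($O{\left(J,d \right)} = -2 + 1 = -1$)
$j{\left(U,a \right)} = -16$ ($j{\left(U,a \right)} = 3 \left(-4\right) - 4 = -12 - 4 = -16$)
$S{\left(k \right)} = 2 - 2 k \left(-2 + k\right)$ ($S{\left(k \right)} = 2 - \left(k + k\right) \left(k - 2\right) = 2 - 2 k \left(-2 + k\right)$)
$\left(S{\left(j{\left(3,O{\left(1,T{\left(1,x{\left(4 \right)} \right)} \right)} \right)} \right)} - 475\right) 465 = \left(\left(2 - 2 \left(-16\right)^{2} + 4 \left(-16\right)\right) - 475\right) 465 = \left(\left(2 - 512 - 64\right) - 475\right) 465 = \left(-574 - 475\right) 465 = \left(-1049\right) 465 = -487785$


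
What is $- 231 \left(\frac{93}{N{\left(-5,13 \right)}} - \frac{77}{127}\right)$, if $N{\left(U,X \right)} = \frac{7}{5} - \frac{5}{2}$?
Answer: $\frac{2498097}{127} \approx 19670.0$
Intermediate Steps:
$N{\left(U,X \right)} = - \frac{11}{10}$ ($N{\left(U,X \right)} = 7 \cdot \frac{1}{5} - \frac{5}{2} = \frac{7}{5} - \frac{5}{2} = - \frac{11}{10}$)
$- 231 \left(\frac{93}{N{\left(-5,13 \right)}} - \frac{77}{127}\right) = - 231 \left(\frac{93}{- \frac{11}{10}} - \frac{77}{127}\right) = - 231 \left(93 \left(- \frac{10}{11}\right) - \frac{77}{127}\right) = - 231 \left(- \frac{930}{11} - \frac{77}{127}\right) = \left(-231\right) \left(- \frac{118957}{1397}\right) = \frac{2498097}{127}$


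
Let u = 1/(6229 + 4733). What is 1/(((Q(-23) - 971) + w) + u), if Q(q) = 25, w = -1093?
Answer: -10962/22351517 ≈ -0.00049044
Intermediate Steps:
u = 1/10962 ≈ 9.1224e-5
1/(((Q(-23) - 971) + w) + u) = 1/(((25 - 971) - 1093) + 1/10962) = 1/((-946 - 1093) + 1/10962) = 1/(-2039 + 1/10962) = 1/(-22351517/10962) = -10962/22351517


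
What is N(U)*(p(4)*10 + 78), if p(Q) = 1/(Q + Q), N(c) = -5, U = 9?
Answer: -1585/4 ≈ -396.25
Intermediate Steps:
p(Q) = 1/(2*Q)
N(U)*(p(4)*10 + 78) = -5*(((½)/4)*10 + 78) = -5*(((½)*(¼))*10 + 78) = -5*((⅛)*10 + 78) = -5*(5/4 + 78) = -5*317/4 = -1585/4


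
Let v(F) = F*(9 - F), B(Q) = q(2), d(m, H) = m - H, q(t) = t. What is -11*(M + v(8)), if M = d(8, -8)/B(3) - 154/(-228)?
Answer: -20911/114 ≈ -183.43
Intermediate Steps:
B(Q) = 2
M = 989/114 (M = (8 - 1*(-8))/2 - 154/(-228) = (8 + 8)*(½) - 154*(-1/228) = 16*(½) + 77/114 = 8 + 77/114 = 989/114 ≈ 8.6754)
-11*(M + v(8)) = -11*(989/114 + 8*(9 - 1*8)) = -11*(989/114 + 8*(9 - 8)) = -11*(989/114 + 8*1) = -11*(989/114 + 8) = -11*1901/114 = -20911/114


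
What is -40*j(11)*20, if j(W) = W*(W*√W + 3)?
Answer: -26400 - 96800*√11 ≈ -3.4745e+5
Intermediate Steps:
j(W) = W*(3 + W^(3/2)) (j(W) = W*(W^(3/2) + 3) = W*(3 + W^(3/2)))
-40*j(11)*20 = -40*(11^(5/2) + 3*11)*20 = -40*(121*√11 + 33)*20 = -40*(33 + 121*√11)*20 = (-1320 - 4840*√11)*20 = -26400 - 96800*√11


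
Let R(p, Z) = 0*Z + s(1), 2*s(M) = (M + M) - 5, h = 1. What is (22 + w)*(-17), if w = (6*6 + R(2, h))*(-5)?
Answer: 5117/2 ≈ 2558.5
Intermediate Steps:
s(M) = -5/2 + M (s(M) = ((M + M) - 5)/2 = (2*M - 5)/2 = (-5 + 2*M)/2 = -5/2 + M)
R(p, Z) = -3/2 (R(p, Z) = 0*Z + (-5/2 + 1) = 0 - 3/2 = -3/2)
w = -345/2 (w = (6*6 - 3/2)*(-5) = (36 - 3/2)*(-5) = (69/2)*(-5) = -345/2 ≈ -172.50)
(22 + w)*(-17) = (22 - 345/2)*(-17) = -301/2*(-17) = 5117/2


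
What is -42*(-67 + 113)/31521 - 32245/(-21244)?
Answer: 46445297/31887244 ≈ 1.4565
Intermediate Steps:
-42*(-67 + 113)/31521 - 32245/(-21244) = -42*46*(1/31521) - 32245*(-1/21244) = -1932*1/31521 + 32245/21244 = -92/1501 + 32245/21244 = 46445297/31887244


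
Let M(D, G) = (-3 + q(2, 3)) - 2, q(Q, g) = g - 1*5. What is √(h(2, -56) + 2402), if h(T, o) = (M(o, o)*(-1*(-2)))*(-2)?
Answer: 9*√30 ≈ 49.295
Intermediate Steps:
q(Q, g) = -5 + g (q(Q, g) = g - 5 = -5 + g)
M(D, G) = -7 (M(D, G) = (-3 + (-5 + 3)) - 2 = (-3 - 2) - 2 = -5 - 2 = -7)
h(T, o) = 28 (h(T, o) = -(-7)*(-2)*(-2) = -7*2*(-2) = -14*(-2) = 28)
√(h(2, -56) + 2402) = √(28 + 2402) = √2430 = 9*√30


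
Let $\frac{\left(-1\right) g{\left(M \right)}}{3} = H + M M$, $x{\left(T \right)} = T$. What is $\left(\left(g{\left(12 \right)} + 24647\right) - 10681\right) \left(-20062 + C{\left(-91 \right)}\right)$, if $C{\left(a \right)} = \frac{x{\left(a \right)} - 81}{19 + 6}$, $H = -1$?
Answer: $- \frac{6791810714}{25} \approx -2.7167 \cdot 10^{8}$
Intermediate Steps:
$g{\left(M \right)} = 3 - 3 M^{2}$ ($g{\left(M \right)} = - 3 \left(-1 + M M\right) = - 3 \left(-1 + M^{2}\right) = 3 - 3 M^{2}$)
$C{\left(a \right)} = - \frac{81}{25} + \frac{a}{25}$ ($C{\left(a \right)} = \frac{a - 81}{19 + 6} = \frac{-81 + a}{25} = \left(-81 + a\right) \frac{1}{25} = - \frac{81}{25} + \frac{a}{25}$)
$\left(\left(g{\left(12 \right)} + 24647\right) - 10681\right) \left(-20062 + C{\left(-91 \right)}\right) = \left(\left(\left(3 - 3 \cdot 12^{2}\right) + 24647\right) - 10681\right) \left(-20062 + \left(- \frac{81}{25} + \frac{1}{25} \left(-91\right)\right)\right) = \left(\left(\left(3 - 432\right) + 24647\right) - 10681\right) \left(-20062 - \frac{172}{25}\right) = \left(\left(-429 + 24647\right) - 10681\right) \left(- \frac{501722}{25}\right) = \left(24218 - 10681\right) \left(- \frac{501722}{25}\right) = 13537 \left(- \frac{501722}{25}\right) = - \frac{6791810714}{25}$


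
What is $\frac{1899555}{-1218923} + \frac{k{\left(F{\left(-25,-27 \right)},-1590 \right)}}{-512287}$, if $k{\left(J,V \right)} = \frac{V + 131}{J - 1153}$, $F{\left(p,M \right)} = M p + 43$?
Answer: $- \frac{423307817952632}{271630707001935} \approx -1.5584$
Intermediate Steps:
$F{\left(p,M \right)} = 43 + M p$
$k{\left(J,V \right)} = \frac{131 + V}{-1153 + J}$
$\frac{1899555}{-1218923} + \frac{k{\left(F{\left(-25,-27 \right)},-1590 \right)}}{-512287} = \frac{1899555}{-1218923} + \frac{\frac{1}{-1153 + \left(43 - -675\right)} \left(131 - 1590\right)}{-512287} = 1899555 \left(- \frac{1}{1218923}\right) + \frac{1}{-1153 + \left(43 + 675\right)} \left(-1459\right) \left(- \frac{1}{512287}\right) = - \frac{1899555}{1218923} + \frac{1}{-1153 + 718} \left(-1459\right) \left(- \frac{1}{512287}\right) = - \frac{1899555}{1218923} + \frac{1}{-435} \left(-1459\right) \left(- \frac{1}{512287}\right) = - \frac{1899555}{1218923} + \left(- \frac{1}{435}\right) \left(-1459\right) \left(- \frac{1}{512287}\right) = - \frac{1899555}{1218923} + \frac{1459}{435} \left(- \frac{1}{512287}\right) = - \frac{1899555}{1218923} - \frac{1459}{222844845} = - \frac{423307817952632}{271630707001935}$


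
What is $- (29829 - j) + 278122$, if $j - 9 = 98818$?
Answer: $347120$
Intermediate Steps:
$j = 98827$ ($j = 9 + 98818 = 98827$)
$- (29829 - j) + 278122 = - (29829 - 98827) + 278122 = \left(-1\right) \left(-68998\right) + 278122 = 68998 + 278122 = 347120$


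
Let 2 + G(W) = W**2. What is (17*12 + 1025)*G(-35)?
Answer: 1503067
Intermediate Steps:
G(W) = -2 + W**2
(17*12 + 1025)*G(-35) = (17*12 + 1025)*(-2 + (-35)**2) = (204 + 1025)*(-2 + 1225) = 1229*1223 = 1503067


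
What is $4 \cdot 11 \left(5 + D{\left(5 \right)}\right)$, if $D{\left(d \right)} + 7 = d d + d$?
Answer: $1232$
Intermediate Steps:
$D{\left(d \right)} = -7 + d + d^{2}$ ($D{\left(d \right)} = -7 + \left(d d + d\right) = -7 + \left(d^{2} + d\right) = -7 + \left(d + d^{2}\right) = -7 + d + d^{2}$)
$4 \cdot 11 \left(5 + D{\left(5 \right)}\right) = 4 \cdot 11 \left(5 + \left(-7 + 5 + 5^{2}\right)\right) = 44 \left(5 + \left(-7 + 5 + 25\right)\right) = 44 \left(5 + 23\right) = 44 \cdot 28 = 1232$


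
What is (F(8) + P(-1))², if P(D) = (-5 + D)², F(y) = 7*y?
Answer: 8464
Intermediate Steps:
(F(8) + P(-1))² = (7*8 + (-5 - 1)²)² = (56 + (-6)²)² = (56 + 36)² = 92² = 8464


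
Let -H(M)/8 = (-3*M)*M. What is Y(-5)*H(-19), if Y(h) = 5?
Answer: 43320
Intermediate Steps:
H(M) = 24*M**2 (H(M) = -8*(-3*M)*M = -(-24)*M**2 = 24*M**2)
Y(-5)*H(-19) = 5*(24*(-19)**2) = 5*(24*361) = 5*8664 = 43320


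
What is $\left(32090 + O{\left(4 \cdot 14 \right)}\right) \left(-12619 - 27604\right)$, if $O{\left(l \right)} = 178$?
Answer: $-1297915764$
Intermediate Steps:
$\left(32090 + O{\left(4 \cdot 14 \right)}\right) \left(-12619 - 27604\right) = \left(32090 + 178\right) \left(-12619 - 27604\right) = 32268 \left(-40223\right) = -1297915764$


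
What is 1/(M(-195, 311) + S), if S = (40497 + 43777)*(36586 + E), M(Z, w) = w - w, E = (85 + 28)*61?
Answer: 1/3664149246 ≈ 2.7291e-10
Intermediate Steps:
E = 6893 (E = 113*61 = 6893)
M(Z, w) = 0
S = 3664149246 (S = (40497 + 43777)*(36586 + 6893) = 84274*43479 = 3664149246)
1/(M(-195, 311) + S) = 1/(0 + 3664149246) = 1/3664149246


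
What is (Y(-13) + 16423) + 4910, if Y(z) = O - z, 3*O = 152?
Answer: 64190/3 ≈ 21397.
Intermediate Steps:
O = 152/3 (O = (⅓)*152 = 152/3 ≈ 50.667)
Y(z) = 152/3 - z
(Y(-13) + 16423) + 4910 = ((152/3 - 1*(-13)) + 16423) + 4910 = ((152/3 + 13) + 16423) + 4910 = (191/3 + 16423) + 4910 = 49460/3 + 4910 = 64190/3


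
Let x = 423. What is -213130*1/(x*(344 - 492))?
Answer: 106565/31302 ≈ 3.4044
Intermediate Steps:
-213130*1/(x*(344 - 492)) = -213130*1/(423*(344 - 492)) = -213130/(423*(-148)) = -213130/(-62604) = -213130*(-1/62604) = 106565/31302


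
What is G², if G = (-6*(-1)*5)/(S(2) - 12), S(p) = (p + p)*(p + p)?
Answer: 225/4 ≈ 56.250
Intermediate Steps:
S(p) = 4*p² (S(p) = (2*p)*(2*p) = 4*p²)
G = 15/2 (G = (-6*(-1)*5)/(4*2² - 12) = (6*5)/(4*4 - 12) = 30/(16 - 12) = 30/4 = 30*(¼) = 15/2 ≈ 7.5000)
G² = (15/2)² = 225/4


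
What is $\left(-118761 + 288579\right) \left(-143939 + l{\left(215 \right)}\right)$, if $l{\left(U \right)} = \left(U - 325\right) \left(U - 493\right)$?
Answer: $-19250398662$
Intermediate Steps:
$l{\left(U \right)} = \left(-493 + U\right) \left(-325 + U\right)$ ($l{\left(U \right)} = \left(-325 + U\right) \left(-493 + U\right) = \left(-493 + U\right) \left(-325 + U\right)$)
$\left(-118761 + 288579\right) \left(-143939 + l{\left(215 \right)}\right) = \left(-118761 + 288579\right) \left(-143939 + \left(160225 + 215^{2} - 175870\right)\right) = 169818 \left(-143939 + \left(160225 + 46225 - 175870\right)\right) = 169818 \left(-143939 + 30580\right) = 169818 \left(-113359\right) = -19250398662$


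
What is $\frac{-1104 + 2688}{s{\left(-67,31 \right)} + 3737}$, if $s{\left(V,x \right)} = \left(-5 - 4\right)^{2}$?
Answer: $\frac{792}{1909} \approx 0.41488$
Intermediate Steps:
$s{\left(V,x \right)} = 81$ ($s{\left(V,x \right)} = \left(-9\right)^{2} = 81$)
$\frac{-1104 + 2688}{s{\left(-67,31 \right)} + 3737} = \frac{-1104 + 2688}{81 + 3737} = \frac{1584}{3818} = 1584 \cdot \frac{1}{3818} = \frac{792}{1909}$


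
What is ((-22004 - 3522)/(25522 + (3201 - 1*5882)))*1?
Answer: -25526/22841 ≈ -1.1176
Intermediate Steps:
((-22004 - 3522)/(25522 + (3201 - 1*5882)))*1 = -25526/(25522 + (3201 - 5882))*1 = -25526/(25522 - 2681)*1 = -25526/22841*1 = -25526/22841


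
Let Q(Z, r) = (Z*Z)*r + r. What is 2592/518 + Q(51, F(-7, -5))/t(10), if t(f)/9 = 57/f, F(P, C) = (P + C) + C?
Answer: -113901212/132867 ≈ -857.26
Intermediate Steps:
F(P, C) = P + 2*C (F(P, C) = (C + P) + C = P + 2*C)
t(f) = 513/f (t(f) = 9*(57/f) = 513/f)
Q(Z, r) = r + r*Z² (Q(Z, r) = Z²*r + r = r*Z² + r = r + r*Z²)
2592/518 + Q(51, F(-7, -5))/t(10) = 2592/518 + ((-7 + 2*(-5))*(1 + 51²))/((513/10)) = 2592*(1/518) + ((-7 - 10)*(1 + 2601))/((513*(⅒))) = 1296/259 + (-17*2602)/(513/10) = 1296/259 - 44234*10/513 = 1296/259 - 442340/513 = -113901212/132867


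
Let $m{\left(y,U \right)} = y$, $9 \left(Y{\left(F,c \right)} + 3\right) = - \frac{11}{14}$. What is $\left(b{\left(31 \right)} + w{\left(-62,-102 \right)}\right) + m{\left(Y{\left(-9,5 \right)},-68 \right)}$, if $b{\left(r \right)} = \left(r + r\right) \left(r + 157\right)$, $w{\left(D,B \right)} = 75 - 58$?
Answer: $\frac{1470409}{126} \approx 11670.0$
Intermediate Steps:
$w{\left(D,B \right)} = 17$
$Y{\left(F,c \right)} = - \frac{389}{126}$ ($Y{\left(F,c \right)} = -3 + \frac{\left(-11\right) \frac{1}{14}}{9} = -3 + \frac{1}{9} \left(- \frac{11}{14}\right) = -3 - \frac{11}{126} = - \frac{389}{126}$)
$b{\left(r \right)} = 2 r \left(157 + r\right)$
$\left(b{\left(31 \right)} + w{\left(-62,-102 \right)}\right) + m{\left(Y{\left(-9,5 \right)},-68 \right)} = \left(2 \cdot 31 \left(157 + 31\right) + 17\right) - \frac{389}{126} = \left(2 \cdot 31 \cdot 188 + 17\right) - \frac{389}{126} = \left(11656 + 17\right) - \frac{389}{126} = 11673 - \frac{389}{126} = \frac{1470409}{126}$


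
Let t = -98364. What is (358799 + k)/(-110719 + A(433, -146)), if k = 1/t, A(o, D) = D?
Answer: -7058580967/2181024972 ≈ -3.2364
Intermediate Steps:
k = -1/98364 (k = 1/(-98364) = -1/98364 ≈ -1.0166e-5)
(358799 + k)/(-110719 + A(433, -146)) = (358799 - 1/98364)/(-110719 - 146) = (35292904835/98364)/(-110865) = (35292904835/98364)*(-1/110865) = -7058580967/2181024972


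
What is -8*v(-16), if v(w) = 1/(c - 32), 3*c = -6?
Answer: 4/17 ≈ 0.23529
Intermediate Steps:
c = -2 (c = (⅓)*(-6) = -2)
v(w) = -1/34 (v(w) = 1/(-2 - 32) = 1/(-34) = -1/34)
-8*v(-16) = -8*(-1/34) = 4/17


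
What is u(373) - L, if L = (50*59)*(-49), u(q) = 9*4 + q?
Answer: 144959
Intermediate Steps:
u(q) = 36 + q
L = -144550 (L = 2950*(-49) = -144550)
u(373) - L = (36 + 373) - 1*(-144550) = 409 + 144550 = 144959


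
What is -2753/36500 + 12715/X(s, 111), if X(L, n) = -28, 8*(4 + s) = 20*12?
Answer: -58021823/127750 ≈ -454.18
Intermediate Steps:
s = 26 (s = -4 + (20*12)/8 = -4 + (⅛)*240 = -4 + 30 = 26)
-2753/36500 + 12715/X(s, 111) = -2753/36500 + 12715/(-28) = -2753*1/36500 + 12715*(-1/28) = -2753/36500 - 12715/28 = -58021823/127750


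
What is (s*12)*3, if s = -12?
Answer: -432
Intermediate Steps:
(s*12)*3 = -12*12*3 = -144*3 = -432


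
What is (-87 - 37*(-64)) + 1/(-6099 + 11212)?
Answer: 11662754/5113 ≈ 2281.0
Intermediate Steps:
(-87 - 37*(-64)) + 1/(-6099 + 11212) = (-87 + 2368) + 1/5113 = 2281 + 1/5113 = 11662754/5113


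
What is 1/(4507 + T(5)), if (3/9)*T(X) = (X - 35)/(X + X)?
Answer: 1/4498 ≈ 0.00022232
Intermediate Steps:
T(X) = 3*(-35 + X)/(2*X) (T(X) = 3*((X - 35)/(X + X)) = 3*((-35 + X)/((2*X))) = 3*((-35 + X)*(1/(2*X))) = 3*((-35 + X)/(2*X)) = 3*(-35 + X)/(2*X))
1/(4507 + T(5)) = 1/(4507 + (3/2)*(-35 + 5)/5) = 1/(4507 + (3/2)*(⅕)*(-30)) = 1/(4507 - 9) = 1/4498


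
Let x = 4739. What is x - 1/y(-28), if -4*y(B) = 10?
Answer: 23697/5 ≈ 4739.4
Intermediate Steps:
y(B) = -5/2 (y(B) = -¼*10 = -5/2)
x - 1/y(-28) = 4739 - 1/(-5/2) = 4739 - 1*(-⅖) = 4739 + ⅖ = 23697/5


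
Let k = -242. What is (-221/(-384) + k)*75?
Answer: -2317675/128 ≈ -18107.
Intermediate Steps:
(-221/(-384) + k)*75 = (-221/(-384) - 242)*75 = (-221*(-1/384) - 242)*75 = (221/384 - 242)*75 = -92707/384*75 = -2317675/128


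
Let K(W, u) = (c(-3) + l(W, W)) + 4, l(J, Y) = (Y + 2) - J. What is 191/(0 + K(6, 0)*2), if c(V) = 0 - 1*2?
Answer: 191/8 ≈ 23.875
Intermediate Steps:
c(V) = -2 (c(V) = 0 - 2 = -2)
l(J, Y) = 2 + Y - J (l(J, Y) = (2 + Y) - J = 2 + Y - J)
K(W, u) = 4 (K(W, u) = (-2 + (2 + W - W)) + 4 = (-2 + 2) + 4 = 0 + 4 = 4)
191/(0 + K(6, 0)*2) = 191/(0 + 4*2) = 191/(0 + 8) = 191/8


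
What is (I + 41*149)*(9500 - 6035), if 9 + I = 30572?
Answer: 127068480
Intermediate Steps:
I = 30563 (I = -9 + 30572 = 30563)
(I + 41*149)*(9500 - 6035) = (30563 + 41*149)*(9500 - 6035) = (30563 + 6109)*3465 = 36672*3465 = 127068480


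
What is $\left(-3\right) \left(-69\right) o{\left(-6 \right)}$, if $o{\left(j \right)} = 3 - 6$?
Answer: $-621$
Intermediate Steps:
$o{\left(j \right)} = -3$ ($o{\left(j \right)} = 3 - 6 = -3$)
$\left(-3\right) \left(-69\right) o{\left(-6 \right)} = \left(-3\right) \left(-69\right) \left(-3\right) = 207 \left(-3\right) = -621$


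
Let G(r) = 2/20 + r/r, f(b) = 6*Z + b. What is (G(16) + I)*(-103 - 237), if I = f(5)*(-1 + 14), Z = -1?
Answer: 4046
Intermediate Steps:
f(b) = -6 + b (f(b) = 6*(-1) + b = -6 + b)
G(r) = 11/10 (G(r) = 2*(1/20) + 1 = ⅒ + 1 = 11/10)
I = -13 (I = (-6 + 5)*(-1 + 14) = -1*13 = -13)
(G(16) + I)*(-103 - 237) = (11/10 - 13)*(-103 - 237) = -119/10*(-340) = 4046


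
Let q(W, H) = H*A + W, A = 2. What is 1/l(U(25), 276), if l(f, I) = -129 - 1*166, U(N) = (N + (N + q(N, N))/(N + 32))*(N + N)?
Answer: -1/295 ≈ -0.0033898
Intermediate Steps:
q(W, H) = W + 2*H (q(W, H) = H*2 + W = 2*H + W = W + 2*H)
U(N) = 2*N*(N + 4*N/(32 + N)) (U(N) = (N + (N + (N + 2*N))/(N + 32))*(N + N) = (N + (N + 3*N)/(32 + N))*(2*N) = (N + (4*N)/(32 + N))*(2*N) = (N + 4*N/(32 + N))*(2*N) = 2*N*(N + 4*N/(32 + N)))
l(f, I) = -295 (l(f, I) = -129 - 166 = -295)
1/l(U(25), 276) = 1/(-295) = -1/295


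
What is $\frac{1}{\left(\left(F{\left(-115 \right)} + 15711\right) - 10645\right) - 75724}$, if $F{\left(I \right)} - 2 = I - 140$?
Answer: $- \frac{1}{70911} \approx -1.4102 \cdot 10^{-5}$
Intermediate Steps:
$F{\left(I \right)} = -138 + I$ ($F{\left(I \right)} = 2 + \left(I - 140\right) = 2 + \left(-140 + I\right) = -138 + I$)
$\frac{1}{\left(\left(F{\left(-115 \right)} + 15711\right) - 10645\right) - 75724} = \frac{1}{\left(\left(\left(-138 - 115\right) + 15711\right) - 10645\right) - 75724} = \frac{1}{\left(\left(-253 + 15711\right) - 10645\right) - 75724} = \frac{1}{\left(15458 - 10645\right) - 75724} = \frac{1}{4813 - 75724} = \frac{1}{-70911} = - \frac{1}{70911}$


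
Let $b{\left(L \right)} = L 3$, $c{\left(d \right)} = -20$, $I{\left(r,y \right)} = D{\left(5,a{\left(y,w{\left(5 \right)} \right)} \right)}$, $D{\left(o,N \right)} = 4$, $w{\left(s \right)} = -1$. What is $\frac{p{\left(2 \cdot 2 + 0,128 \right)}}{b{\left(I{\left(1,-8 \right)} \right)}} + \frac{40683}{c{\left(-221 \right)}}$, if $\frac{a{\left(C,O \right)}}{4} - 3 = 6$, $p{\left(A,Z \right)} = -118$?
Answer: $- \frac{122639}{60} \approx -2044.0$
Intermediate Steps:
$a{\left(C,O \right)} = 36$ ($a{\left(C,O \right)} = 12 + 4 \cdot 6 = 12 + 24 = 36$)
$I{\left(r,y \right)} = 4$
$b{\left(L \right)} = 3 L$
$\frac{p{\left(2 \cdot 2 + 0,128 \right)}}{b{\left(I{\left(1,-8 \right)} \right)}} + \frac{40683}{c{\left(-221 \right)}} = - \frac{118}{3 \cdot 4} + \frac{40683}{-20} = - \frac{118}{12} + 40683 \left(- \frac{1}{20}\right) = \left(-118\right) \frac{1}{12} - \frac{40683}{20} = - \frac{59}{6} - \frac{40683}{20} = - \frac{122639}{60}$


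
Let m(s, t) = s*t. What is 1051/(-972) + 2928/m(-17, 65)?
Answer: -4007371/1074060 ≈ -3.7310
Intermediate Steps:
1051/(-972) + 2928/m(-17, 65) = 1051/(-972) + 2928/((-17*65)) = 1051*(-1/972) + 2928/(-1105) = -1051/972 + 2928*(-1/1105) = -1051/972 - 2928/1105 = -4007371/1074060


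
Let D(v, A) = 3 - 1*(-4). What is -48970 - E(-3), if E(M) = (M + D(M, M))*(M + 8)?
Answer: -48990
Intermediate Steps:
D(v, A) = 7 (D(v, A) = 3 + 4 = 7)
E(M) = (7 + M)*(8 + M) (E(M) = (M + 7)*(M + 8) = (7 + M)*(8 + M))
-48970 - E(-3) = -48970 - (56 + (-3)² + 15*(-3)) = -48970 - (56 + 9 - 45) = -48970 - 1*20 = -48970 - 20 = -48990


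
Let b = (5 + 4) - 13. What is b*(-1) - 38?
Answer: -34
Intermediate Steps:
b = -4 (b = 9 - 13 = -4)
b*(-1) - 38 = -4*(-1) - 38 = 4 - 38 = -34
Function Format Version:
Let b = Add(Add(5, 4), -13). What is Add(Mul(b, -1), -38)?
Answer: -34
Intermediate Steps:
b = -4 (b = Add(9, -13) = -4)
Add(Mul(b, -1), -38) = Add(Mul(-4, -1), -38) = Add(4, -38) = -34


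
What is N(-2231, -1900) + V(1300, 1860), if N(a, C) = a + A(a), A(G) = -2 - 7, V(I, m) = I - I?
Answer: -2240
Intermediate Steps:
V(I, m) = 0
A(G) = -9
N(a, C) = -9 + a (N(a, C) = a - 9 = -9 + a)
N(-2231, -1900) + V(1300, 1860) = (-9 - 2231) + 0 = -2240 + 0 = -2240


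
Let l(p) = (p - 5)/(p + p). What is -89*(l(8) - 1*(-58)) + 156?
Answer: -80363/16 ≈ -5022.7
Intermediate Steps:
l(p) = (-5 + p)/(2*p) (l(p) = (-5 + p)/((2*p)) = (-5 + p)*(1/(2*p)) = (-5 + p)/(2*p))
-89*(l(8) - 1*(-58)) + 156 = -89*((½)*(-5 + 8)/8 - 1*(-58)) + 156 = -89*((½)*(⅛)*3 + 58) + 156 = -89*(3/16 + 58) + 156 = -89*931/16 + 156 = -82859/16 + 156 = -80363/16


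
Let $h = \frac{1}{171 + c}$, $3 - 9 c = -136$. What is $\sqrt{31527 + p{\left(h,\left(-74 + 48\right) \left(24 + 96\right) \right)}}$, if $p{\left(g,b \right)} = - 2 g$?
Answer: $\frac{6 \sqrt{616458606}}{839} \approx 177.56$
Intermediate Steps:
$c = \frac{139}{9}$ ($c = \frac{1}{3} - - \frac{136}{9} = \frac{1}{3} + \frac{136}{9} = \frac{139}{9} \approx 15.444$)
$h = \frac{9}{1678}$ ($h = \frac{1}{171 + \frac{139}{9}} = \frac{1}{\frac{1678}{9}} = \frac{9}{1678} \approx 0.0053635$)
$\sqrt{31527 + p{\left(h,\left(-74 + 48\right) \left(24 + 96\right) \right)}} = \sqrt{31527 - \frac{9}{839}} = \sqrt{\frac{26451144}{839}} = \frac{6 \sqrt{616458606}}{839}$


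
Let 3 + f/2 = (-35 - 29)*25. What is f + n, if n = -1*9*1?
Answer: -3215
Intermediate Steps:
n = -9 (n = -9*1 = -9)
f = -3206 (f = -6 + 2*((-35 - 29)*25) = -6 + 2*(-64*25) = -6 + 2*(-1600) = -6 - 3200 = -3206)
f + n = -3206 - 9 = -3215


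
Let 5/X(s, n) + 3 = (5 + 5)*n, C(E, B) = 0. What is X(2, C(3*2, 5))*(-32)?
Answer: 160/3 ≈ 53.333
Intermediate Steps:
X(s, n) = 5/(-3 + 10*n) (X(s, n) = 5/(-3 + (5 + 5)*n) = 5/(-3 + 10*n))
X(2, C(3*2, 5))*(-32) = (5/(-3 + 10*0))*(-32) = (5/(-3 + 0))*(-32) = (5/(-3))*(-32) = (5*(-⅓))*(-32) = -5/3*(-32) = 160/3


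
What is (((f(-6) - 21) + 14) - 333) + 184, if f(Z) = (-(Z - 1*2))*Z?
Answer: -204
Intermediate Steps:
f(Z) = Z*(2 - Z) (f(Z) = (-(Z - 2))*Z = (-(-2 + Z))*Z = (2 - Z)*Z = Z*(2 - Z))
(((f(-6) - 21) + 14) - 333) + 184 = (((-6*(2 - 1*(-6)) - 21) + 14) - 333) + 184 = (((-6*(2 + 6) - 21) + 14) - 333) + 184 = (((-6*8 - 21) + 14) - 333) + 184 = (((-48 - 21) + 14) - 333) + 184 = ((-69 + 14) - 333) + 184 = (-55 - 333) + 184 = -388 + 184 = -204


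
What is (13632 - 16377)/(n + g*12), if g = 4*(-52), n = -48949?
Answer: 549/10289 ≈ 0.053358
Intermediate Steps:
g = -208
(13632 - 16377)/(n + g*12) = (13632 - 16377)/(-48949 - 208*12) = -2745/(-48949 - 2496) = -2745/(-51445) = -2745*(-1/51445) = 549/10289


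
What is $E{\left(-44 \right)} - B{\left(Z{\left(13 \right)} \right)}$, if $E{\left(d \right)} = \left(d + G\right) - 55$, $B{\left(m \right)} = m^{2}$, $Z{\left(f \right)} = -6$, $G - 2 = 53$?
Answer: $-80$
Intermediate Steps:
$G = 55$ ($G = 2 + 53 = 55$)
$E{\left(d \right)} = d$ ($E{\left(d \right)} = \left(d + 55\right) - 55 = \left(55 + d\right) - 55 = d$)
$E{\left(-44 \right)} - B{\left(Z{\left(13 \right)} \right)} = -44 - \left(-6\right)^{2} = -44 - 36 = -80$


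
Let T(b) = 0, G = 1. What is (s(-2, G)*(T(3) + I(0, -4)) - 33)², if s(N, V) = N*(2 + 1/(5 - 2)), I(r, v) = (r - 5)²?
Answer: 201601/9 ≈ 22400.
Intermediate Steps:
I(r, v) = (-5 + r)²
s(N, V) = 7*N/3 (s(N, V) = N*(2 + 1/3) = N*(2 + ⅓) = N*(7/3) = 7*N/3)
(s(-2, G)*(T(3) + I(0, -4)) - 33)² = (((7/3)*(-2))*(0 + (-5 + 0)²) - 33)² = (-14*(0 + (-5)²)/3 - 33)² = (-14*(0 + 25)/3 - 33)² = (-14/3*25 - 33)² = (-350/3 - 33)² = (-449/3)² = 201601/9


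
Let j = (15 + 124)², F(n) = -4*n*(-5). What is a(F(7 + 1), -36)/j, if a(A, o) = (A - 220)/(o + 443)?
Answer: -60/7863647 ≈ -7.6300e-6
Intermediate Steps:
F(n) = 20*n
a(A, o) = (-220 + A)/(443 + o)
j = 19321 (j = 139² = 19321)
a(F(7 + 1), -36)/j = ((-220 + 20*(7 + 1))/(443 - 36))/19321 = ((-220 + 20*8)/407)*(1/19321) = ((-220 + 160)/407)*(1/19321) = ((1/407)*(-60))*(1/19321) = -60/407*1/19321 = -60/7863647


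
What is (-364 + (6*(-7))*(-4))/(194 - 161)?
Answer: -196/33 ≈ -5.9394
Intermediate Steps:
(-364 + (6*(-7))*(-4))/(194 - 161) = (-364 - 42*(-4))/33 = (-364 + 168)*(1/33) = -196*1/33 = -196/33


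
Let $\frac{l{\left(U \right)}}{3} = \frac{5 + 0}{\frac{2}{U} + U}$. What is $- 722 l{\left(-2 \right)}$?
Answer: $3610$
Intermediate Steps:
$l{\left(U \right)} = \frac{15}{U + \frac{2}{U}}$ ($l{\left(U \right)} = 3 \frac{5 + 0}{\frac{2}{U} + U} = 3 \frac{5}{U + \frac{2}{U}} = \frac{15}{U + \frac{2}{U}}$)
$- 722 l{\left(-2 \right)} = - 722 \cdot 15 \left(-2\right) \frac{1}{2 + \left(-2\right)^{2}} = - 722 \cdot 15 \left(-2\right) \frac{1}{2 + 4} = - 722 \cdot 15 \left(-2\right) \frac{1}{6} = \left(-722\right) \left(-5\right) = 3610$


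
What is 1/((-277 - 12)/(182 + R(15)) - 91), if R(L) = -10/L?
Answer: -32/2963 ≈ -0.010800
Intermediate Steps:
1/((-277 - 12)/(182 + R(15)) - 91) = 1/((-277 - 12)/(182 - 10/15) - 91) = 1/(-289/(182 - 10*1/15) - 91) = 1/(-289/(182 - 2/3) - 91) = 1/(-289/544/3 - 91) = 1/(-289*3/544 - 91) = 1/(-51/32 - 91) = 1/(-2963/32) = -32/2963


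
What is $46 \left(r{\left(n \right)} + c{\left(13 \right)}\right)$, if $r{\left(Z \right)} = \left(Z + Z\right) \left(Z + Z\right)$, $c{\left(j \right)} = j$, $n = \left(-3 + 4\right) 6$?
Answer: $7222$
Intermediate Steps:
$n = 6$ ($n = 1 \cdot 6 = 6$)
$r{\left(Z \right)} = 4 Z^{2}$ ($r{\left(Z \right)} = 2 Z 2 Z = 4 Z^{2}$)
$46 \left(r{\left(n \right)} + c{\left(13 \right)}\right) = 46 \left(4 \cdot 6^{2} + 13\right) = 46 \left(4 \cdot 36 + 13\right) = 46 \left(144 + 13\right) = 46 \cdot 157 = 7222$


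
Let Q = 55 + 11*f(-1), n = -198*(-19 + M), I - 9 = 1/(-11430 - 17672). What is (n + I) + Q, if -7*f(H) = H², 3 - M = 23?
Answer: 1585797075/203714 ≈ 7784.4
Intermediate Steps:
M = -20 (M = 3 - 1*23 = 3 - 23 = -20)
I = 261917/29102 (I = 9 + 1/(-11430 - 17672) = 9 + 1/(-29102) = 9 - 1/29102 = 261917/29102 ≈ 9.0000)
n = 7722 (n = -198*(-19 - 20) = -198*(-39) = 7722)
f(H) = -H²/7
Q = 374/7 (Q = 55 + 11*(-⅐*(-1)²) = 55 + 11*(-⅐*1) = 55 + 11*(-⅐) = 55 - 11/7 = 374/7 ≈ 53.429)
(n + I) + Q = (7722 + 261917/29102) + 374/7 = 224987561/29102 + 374/7 = 1585797075/203714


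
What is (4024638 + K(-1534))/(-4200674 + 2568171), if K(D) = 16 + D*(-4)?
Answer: -4030790/1632503 ≈ -2.4691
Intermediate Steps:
K(D) = 16 - 4*D
(4024638 + K(-1534))/(-4200674 + 2568171) = (4024638 + (16 - 4*(-1534)))/(-4200674 + 2568171) = (4024638 + (16 + 6136))/(-1632503) = (4024638 + 6152)*(-1/1632503) = 4030790*(-1/1632503) = -4030790/1632503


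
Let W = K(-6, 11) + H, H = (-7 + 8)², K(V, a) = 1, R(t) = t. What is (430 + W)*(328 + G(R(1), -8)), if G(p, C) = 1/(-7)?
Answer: 991440/7 ≈ 1.4163e+5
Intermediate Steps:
G(p, C) = -⅐
H = 1 (H = 1² = 1)
W = 2 (W = 1 + 1 = 2)
(430 + W)*(328 + G(R(1), -8)) = (430 + 2)*(328 - ⅐) = 432*(2295/7) = 991440/7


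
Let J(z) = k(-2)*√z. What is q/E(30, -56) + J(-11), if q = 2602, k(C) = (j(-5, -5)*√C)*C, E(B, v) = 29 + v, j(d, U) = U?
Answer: -2602/27 - 10*√22 ≈ -143.27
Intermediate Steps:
k(C) = -5*C^(3/2) (k(C) = (-5*√C)*C = -5*C^(3/2))
J(z) = 10*I*√2*√z (J(z) = (-(-10)*I*√2)*√z = (10*I*√2)*√z = 10*I*√2*√z)
q/E(30, -56) + J(-11) = 2602/(29 - 56) + 10*I*√2*√(-11) = 2602/(-27) + 10*I*√2*(I*√11) = 2602*(-1/27) - 10*√22 = -2602/27 - 10*√22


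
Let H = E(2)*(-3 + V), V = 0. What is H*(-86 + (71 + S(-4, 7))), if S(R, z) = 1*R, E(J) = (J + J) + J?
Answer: 342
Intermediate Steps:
E(J) = 3*J (E(J) = 2*J + J = 3*J)
H = -18 (H = (3*2)*(-3 + 0) = 6*(-3) = -18)
S(R, z) = R
H*(-86 + (71 + S(-4, 7))) = -18*(-86 + (71 - 4)) = -18*(-86 + 67) = -18*(-19) = 342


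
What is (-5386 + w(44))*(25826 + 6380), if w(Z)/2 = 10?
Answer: -172817396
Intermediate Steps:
w(Z) = 20 (w(Z) = 2*10 = 20)
(-5386 + w(44))*(25826 + 6380) = (-5386 + 20)*(25826 + 6380) = -5366*32206 = -172817396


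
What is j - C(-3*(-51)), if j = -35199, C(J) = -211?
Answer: -34988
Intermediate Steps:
j - C(-3*(-51)) = -35199 - 1*(-211) = -35199 + 211 = -34988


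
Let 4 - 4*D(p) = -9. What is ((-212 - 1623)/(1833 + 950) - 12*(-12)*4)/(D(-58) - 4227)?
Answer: -6404692/47018785 ≈ -0.13622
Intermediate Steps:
D(p) = 13/4 (D(p) = 1 - ¼*(-9) = 1 + 9/4 = 13/4)
((-212 - 1623)/(1833 + 950) - 12*(-12)*4)/(D(-58) - 4227) = ((-212 - 1623)/(1833 + 950) - 12*(-12)*4)/(13/4 - 4227) = (-1835/2783 + 144*4)/(-16895/4) = (-1835*1/2783 + 576)*(-4/16895) = (-1835/2783 + 576)*(-4/16895) = (1601173/2783)*(-4/16895) = -6404692/47018785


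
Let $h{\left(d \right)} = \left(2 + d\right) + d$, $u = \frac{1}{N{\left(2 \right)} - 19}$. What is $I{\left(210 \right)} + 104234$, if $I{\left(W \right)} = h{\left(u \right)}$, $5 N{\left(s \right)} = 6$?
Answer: $\frac{9276994}{89} \approx 1.0424 \cdot 10^{5}$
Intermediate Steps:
$N{\left(s \right)} = \frac{6}{5}$ ($N{\left(s \right)} = \frac{1}{5} \cdot 6 = \frac{6}{5}$)
$u = - \frac{5}{89}$ ($u = \frac{1}{\frac{6}{5} - 19} = \frac{1}{- \frac{89}{5}} = - \frac{5}{89} \approx -0.05618$)
$h{\left(d \right)} = 2 + 2 d$
$I{\left(W \right)} = \frac{168}{89}$ ($I{\left(W \right)} = 2 + 2 \left(- \frac{5}{89}\right) = 2 - \frac{10}{89} = \frac{168}{89}$)
$I{\left(210 \right)} + 104234 = \frac{168}{89} + 104234 = \frac{9276994}{89}$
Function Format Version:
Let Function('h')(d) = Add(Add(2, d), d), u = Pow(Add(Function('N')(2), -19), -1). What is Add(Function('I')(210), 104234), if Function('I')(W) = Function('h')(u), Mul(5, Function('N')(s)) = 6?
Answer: Rational(9276994, 89) ≈ 1.0424e+5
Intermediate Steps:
Function('N')(s) = Rational(6, 5) (Function('N')(s) = Mul(Rational(1, 5), 6) = Rational(6, 5))
u = Rational(-5, 89) (u = Pow(Add(Rational(6, 5), -19), -1) = Pow(Rational(-89, 5), -1) = Rational(-5, 89) ≈ -0.056180)
Function('h')(d) = Add(2, Mul(2, d))
Function('I')(W) = Rational(168, 89) (Function('I')(W) = Add(2, Mul(2, Rational(-5, 89))) = Add(2, Rational(-10, 89)) = Rational(168, 89))
Add(Function('I')(210), 104234) = Add(Rational(168, 89), 104234) = Rational(9276994, 89)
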